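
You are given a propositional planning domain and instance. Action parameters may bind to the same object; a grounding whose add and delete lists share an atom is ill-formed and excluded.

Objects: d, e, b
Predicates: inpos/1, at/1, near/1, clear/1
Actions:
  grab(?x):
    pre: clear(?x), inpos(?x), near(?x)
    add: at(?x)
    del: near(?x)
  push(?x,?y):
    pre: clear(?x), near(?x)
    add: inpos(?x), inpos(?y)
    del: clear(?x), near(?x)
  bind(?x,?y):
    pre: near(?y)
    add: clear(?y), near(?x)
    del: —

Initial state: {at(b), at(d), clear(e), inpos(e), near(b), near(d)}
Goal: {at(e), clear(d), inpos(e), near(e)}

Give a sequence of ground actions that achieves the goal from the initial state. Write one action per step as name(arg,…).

bind(e,d); grab(e); bind(e,d)

1. bind(e,d)  →  {at(b), at(d), clear(d), clear(e), inpos(e), near(b), near(d), near(e)}
2. grab(e)  →  {at(b), at(d), at(e), clear(d), clear(e), inpos(e), near(b), near(d)}
3. bind(e,d)  →  {at(b), at(d), at(e), clear(d), clear(e), inpos(e), near(b), near(d), near(e)}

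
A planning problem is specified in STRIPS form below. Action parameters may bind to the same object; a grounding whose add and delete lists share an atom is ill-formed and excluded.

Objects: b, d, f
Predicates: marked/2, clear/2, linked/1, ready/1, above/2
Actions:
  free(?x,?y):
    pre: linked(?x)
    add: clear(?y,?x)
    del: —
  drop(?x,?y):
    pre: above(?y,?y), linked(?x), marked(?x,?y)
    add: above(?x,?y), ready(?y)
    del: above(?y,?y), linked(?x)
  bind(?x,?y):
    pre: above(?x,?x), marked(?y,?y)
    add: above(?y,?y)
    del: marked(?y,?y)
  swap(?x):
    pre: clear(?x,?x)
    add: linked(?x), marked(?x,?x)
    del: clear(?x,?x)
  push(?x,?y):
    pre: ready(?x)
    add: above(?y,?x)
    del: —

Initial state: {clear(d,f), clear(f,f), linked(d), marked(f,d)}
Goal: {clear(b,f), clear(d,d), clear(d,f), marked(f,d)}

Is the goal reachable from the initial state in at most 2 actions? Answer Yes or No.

No

1. free(d,d)  →  {clear(d,d), clear(d,f), clear(f,f), linked(d), marked(f,d)}
2. swap(f)  →  {clear(d,d), clear(d,f), linked(d), linked(f), marked(f,d), marked(f,f)}
3. free(f,b)  →  {clear(b,f), clear(d,d), clear(d,f), linked(d), linked(f), marked(f,d), marked(f,f)}
optimal plan length = 3; 3 > 2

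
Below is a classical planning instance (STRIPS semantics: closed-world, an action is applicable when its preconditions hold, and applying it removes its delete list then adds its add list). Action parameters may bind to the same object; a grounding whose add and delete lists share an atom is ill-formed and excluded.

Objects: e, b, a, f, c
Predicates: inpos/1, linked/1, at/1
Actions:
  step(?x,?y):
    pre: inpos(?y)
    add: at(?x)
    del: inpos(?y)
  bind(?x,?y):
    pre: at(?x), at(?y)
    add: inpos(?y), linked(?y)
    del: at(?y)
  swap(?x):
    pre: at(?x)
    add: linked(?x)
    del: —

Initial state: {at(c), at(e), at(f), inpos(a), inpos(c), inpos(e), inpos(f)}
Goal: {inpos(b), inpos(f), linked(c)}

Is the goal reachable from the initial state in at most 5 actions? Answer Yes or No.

Yes

1. step(b,e)  →  {at(b), at(c), at(e), at(f), inpos(a), inpos(c), inpos(f)}
2. bind(e,b)  →  {at(c), at(e), at(f), inpos(a), inpos(b), inpos(c), inpos(f), linked(b)}
3. bind(e,c)  →  {at(e), at(f), inpos(a), inpos(b), inpos(c), inpos(f), linked(b), linked(c)}
optimal plan length = 3; 3 ≤ 5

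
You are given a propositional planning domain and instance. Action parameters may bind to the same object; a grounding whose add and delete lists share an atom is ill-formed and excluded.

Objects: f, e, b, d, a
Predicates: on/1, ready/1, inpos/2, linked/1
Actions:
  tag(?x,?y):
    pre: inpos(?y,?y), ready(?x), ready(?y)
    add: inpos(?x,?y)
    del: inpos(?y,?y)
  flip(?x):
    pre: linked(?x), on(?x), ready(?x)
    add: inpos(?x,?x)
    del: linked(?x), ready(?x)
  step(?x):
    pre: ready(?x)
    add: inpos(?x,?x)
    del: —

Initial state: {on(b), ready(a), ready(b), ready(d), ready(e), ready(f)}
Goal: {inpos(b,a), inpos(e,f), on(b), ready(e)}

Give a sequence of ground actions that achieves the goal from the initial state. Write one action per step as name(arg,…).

step(f); tag(e,f); step(a); tag(b,a)

1. step(f)  →  {inpos(f,f), on(b), ready(a), ready(b), ready(d), ready(e), ready(f)}
2. tag(e,f)  →  {inpos(e,f), on(b), ready(a), ready(b), ready(d), ready(e), ready(f)}
3. step(a)  →  {inpos(a,a), inpos(e,f), on(b), ready(a), ready(b), ready(d), ready(e), ready(f)}
4. tag(b,a)  →  {inpos(b,a), inpos(e,f), on(b), ready(a), ready(b), ready(d), ready(e), ready(f)}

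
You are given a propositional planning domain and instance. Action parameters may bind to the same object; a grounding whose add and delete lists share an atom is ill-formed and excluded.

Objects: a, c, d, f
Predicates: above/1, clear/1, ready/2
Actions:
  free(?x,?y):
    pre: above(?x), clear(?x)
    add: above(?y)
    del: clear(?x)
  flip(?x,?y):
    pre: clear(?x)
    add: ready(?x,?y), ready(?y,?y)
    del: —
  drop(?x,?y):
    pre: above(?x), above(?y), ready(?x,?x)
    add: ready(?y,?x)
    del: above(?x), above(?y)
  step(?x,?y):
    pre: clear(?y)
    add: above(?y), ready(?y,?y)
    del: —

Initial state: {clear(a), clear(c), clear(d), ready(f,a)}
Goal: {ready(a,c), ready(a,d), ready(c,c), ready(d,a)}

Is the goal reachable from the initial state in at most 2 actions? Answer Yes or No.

1. flip(a,c)  →  {clear(a), clear(c), clear(d), ready(a,c), ready(c,c), ready(f,a)}
2. flip(a,d)  →  {clear(a), clear(c), clear(d), ready(a,c), ready(a,d), ready(c,c), ready(d,d), ready(f,a)}
3. flip(d,a)  →  {clear(a), clear(c), clear(d), ready(a,a), ready(a,c), ready(a,d), ready(c,c), ready(d,a), ready(d,d), ready(f,a)}
optimal plan length = 3; 3 > 2

No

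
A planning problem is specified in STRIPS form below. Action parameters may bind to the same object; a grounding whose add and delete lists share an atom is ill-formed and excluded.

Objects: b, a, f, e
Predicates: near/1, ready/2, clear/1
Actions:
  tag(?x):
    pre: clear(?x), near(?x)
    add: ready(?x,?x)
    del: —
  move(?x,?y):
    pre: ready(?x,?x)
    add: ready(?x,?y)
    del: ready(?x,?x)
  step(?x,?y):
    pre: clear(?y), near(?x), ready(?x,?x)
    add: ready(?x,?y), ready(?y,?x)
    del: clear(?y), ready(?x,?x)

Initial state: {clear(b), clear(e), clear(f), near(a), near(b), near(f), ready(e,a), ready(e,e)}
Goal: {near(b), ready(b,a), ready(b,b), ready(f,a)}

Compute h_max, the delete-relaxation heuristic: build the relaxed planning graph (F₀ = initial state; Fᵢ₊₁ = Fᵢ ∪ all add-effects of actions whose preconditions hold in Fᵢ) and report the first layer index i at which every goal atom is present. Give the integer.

2

F0 = init (8 atoms)
F1 = F0 ∪ {ready(b,b), ready(e,b), ready(e,f), ready(f,f)}  (12 atoms)
F2 = F1 ∪ {ready(b,a), ready(b,e), ready(b,f), ready(f,a), ready(f,b), ready(f,e)}  (18 atoms)
goal ⊆ F2  ⇒  h_max = 2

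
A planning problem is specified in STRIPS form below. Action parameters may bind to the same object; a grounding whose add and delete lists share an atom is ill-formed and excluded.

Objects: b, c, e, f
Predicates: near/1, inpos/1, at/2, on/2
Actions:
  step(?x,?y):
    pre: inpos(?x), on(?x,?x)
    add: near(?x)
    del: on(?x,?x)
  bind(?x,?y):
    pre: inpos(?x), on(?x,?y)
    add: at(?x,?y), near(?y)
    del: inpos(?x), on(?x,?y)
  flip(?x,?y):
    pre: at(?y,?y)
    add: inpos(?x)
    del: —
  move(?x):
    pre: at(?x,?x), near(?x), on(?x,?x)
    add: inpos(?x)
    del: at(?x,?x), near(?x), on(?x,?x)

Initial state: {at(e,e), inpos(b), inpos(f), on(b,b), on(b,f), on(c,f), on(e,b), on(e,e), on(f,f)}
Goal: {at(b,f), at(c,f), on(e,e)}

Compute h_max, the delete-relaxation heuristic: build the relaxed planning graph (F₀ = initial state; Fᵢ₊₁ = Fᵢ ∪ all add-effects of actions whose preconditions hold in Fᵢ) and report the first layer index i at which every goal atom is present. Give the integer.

2

F0 = init (9 atoms)
F1 = F0 ∪ {at(b,b), at(b,f), at(f,f), inpos(c), inpos(e), near(b), near(f)}  (16 atoms)
F2 = F1 ∪ {at(c,f), at(e,b), near(e)}  (19 atoms)
goal ⊆ F2  ⇒  h_max = 2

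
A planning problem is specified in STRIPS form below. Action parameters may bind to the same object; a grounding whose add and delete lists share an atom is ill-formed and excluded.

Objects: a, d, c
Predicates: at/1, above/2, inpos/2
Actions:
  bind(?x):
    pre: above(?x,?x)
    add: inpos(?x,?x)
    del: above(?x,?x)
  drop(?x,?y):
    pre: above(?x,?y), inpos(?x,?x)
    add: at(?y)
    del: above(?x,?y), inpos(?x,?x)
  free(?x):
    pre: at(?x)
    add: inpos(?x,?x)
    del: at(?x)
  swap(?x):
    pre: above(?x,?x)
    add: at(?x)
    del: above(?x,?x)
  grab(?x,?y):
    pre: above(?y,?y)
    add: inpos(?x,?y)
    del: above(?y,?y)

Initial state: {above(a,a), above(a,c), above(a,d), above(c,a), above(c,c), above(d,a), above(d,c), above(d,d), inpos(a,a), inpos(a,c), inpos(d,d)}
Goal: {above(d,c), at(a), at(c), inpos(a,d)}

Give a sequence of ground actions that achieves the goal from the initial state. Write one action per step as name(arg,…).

drop(a,a); swap(c); grab(a,d)

1. drop(a,a)  →  {above(a,c), above(a,d), above(c,a), above(c,c), above(d,a), above(d,c), above(d,d), at(a), inpos(a,c), inpos(d,d)}
2. swap(c)  →  {above(a,c), above(a,d), above(c,a), above(d,a), above(d,c), above(d,d), at(a), at(c), inpos(a,c), inpos(d,d)}
3. grab(a,d)  →  {above(a,c), above(a,d), above(c,a), above(d,a), above(d,c), at(a), at(c), inpos(a,c), inpos(a,d), inpos(d,d)}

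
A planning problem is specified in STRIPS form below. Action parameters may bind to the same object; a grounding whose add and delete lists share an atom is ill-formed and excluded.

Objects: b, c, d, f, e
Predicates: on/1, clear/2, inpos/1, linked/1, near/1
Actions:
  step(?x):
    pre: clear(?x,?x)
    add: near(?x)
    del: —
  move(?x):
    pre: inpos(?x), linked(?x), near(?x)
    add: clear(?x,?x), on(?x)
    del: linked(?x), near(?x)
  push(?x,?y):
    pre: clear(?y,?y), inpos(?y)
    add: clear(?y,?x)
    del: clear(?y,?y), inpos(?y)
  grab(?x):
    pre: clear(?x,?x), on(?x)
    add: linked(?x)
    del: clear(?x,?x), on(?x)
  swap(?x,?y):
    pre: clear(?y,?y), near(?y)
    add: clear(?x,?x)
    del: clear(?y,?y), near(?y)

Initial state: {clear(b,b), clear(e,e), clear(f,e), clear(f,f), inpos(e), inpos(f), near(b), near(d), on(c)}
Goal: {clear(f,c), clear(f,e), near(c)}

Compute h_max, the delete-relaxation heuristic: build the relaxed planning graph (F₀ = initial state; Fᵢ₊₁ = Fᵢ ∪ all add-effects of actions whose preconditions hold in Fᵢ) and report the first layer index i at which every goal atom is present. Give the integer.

F0 = init (9 atoms)
F1 = F0 ∪ {clear(c,c), clear(d,d), clear(e,b), clear(e,c), clear(e,d), clear(e,f), clear(f,b), clear(f,c), clear(f,d), near(e), near(f)}  (20 atoms)
F2 = F1 ∪ {linked(c), near(c)}  (22 atoms)
goal ⊆ F2  ⇒  h_max = 2

2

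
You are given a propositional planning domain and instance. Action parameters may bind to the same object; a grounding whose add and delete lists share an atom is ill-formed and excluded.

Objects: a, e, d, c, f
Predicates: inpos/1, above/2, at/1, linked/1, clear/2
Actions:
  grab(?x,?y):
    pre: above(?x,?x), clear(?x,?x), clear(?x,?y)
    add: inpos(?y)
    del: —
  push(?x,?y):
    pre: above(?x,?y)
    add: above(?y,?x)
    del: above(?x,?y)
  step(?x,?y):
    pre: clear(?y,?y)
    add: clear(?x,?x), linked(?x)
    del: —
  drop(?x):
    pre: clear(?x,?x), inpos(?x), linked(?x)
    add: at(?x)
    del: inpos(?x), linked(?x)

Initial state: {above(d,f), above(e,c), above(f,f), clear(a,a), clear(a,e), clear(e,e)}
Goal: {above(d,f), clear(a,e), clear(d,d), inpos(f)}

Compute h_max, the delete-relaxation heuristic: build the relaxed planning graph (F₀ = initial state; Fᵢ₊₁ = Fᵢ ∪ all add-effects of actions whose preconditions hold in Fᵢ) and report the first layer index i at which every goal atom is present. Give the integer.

F0 = init (6 atoms)
F1 = F0 ∪ {above(c,e), above(f,d), clear(c,c), clear(d,d), clear(f,f), linked(a), linked(c), linked(d), linked(e), linked(f)}  (16 atoms)
F2 = F1 ∪ {inpos(f)}  (17 atoms)
goal ⊆ F2  ⇒  h_max = 2

2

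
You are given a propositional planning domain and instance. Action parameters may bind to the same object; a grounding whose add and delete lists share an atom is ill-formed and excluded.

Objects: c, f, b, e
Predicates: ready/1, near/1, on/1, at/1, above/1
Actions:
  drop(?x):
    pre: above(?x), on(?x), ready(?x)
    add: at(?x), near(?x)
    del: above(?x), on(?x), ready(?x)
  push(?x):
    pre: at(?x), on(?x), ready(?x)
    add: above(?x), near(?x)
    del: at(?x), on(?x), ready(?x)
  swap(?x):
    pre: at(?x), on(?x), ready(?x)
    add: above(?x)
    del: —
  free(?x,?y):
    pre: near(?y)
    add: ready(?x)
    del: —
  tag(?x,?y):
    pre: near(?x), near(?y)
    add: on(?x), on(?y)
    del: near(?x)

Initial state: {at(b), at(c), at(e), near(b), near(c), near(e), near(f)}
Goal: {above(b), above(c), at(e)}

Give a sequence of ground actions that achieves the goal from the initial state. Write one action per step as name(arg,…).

1. free(c,c)  →  {at(b), at(c), at(e), near(b), near(c), near(e), near(f), ready(c)}
2. free(b,c)  →  {at(b), at(c), at(e), near(b), near(c), near(e), near(f), ready(b), ready(c)}
3. tag(c,b)  →  {at(b), at(c), at(e), near(b), near(e), near(f), on(b), on(c), ready(b), ready(c)}
4. push(c)  →  {above(c), at(b), at(e), near(b), near(c), near(e), near(f), on(b), ready(b)}
5. push(b)  →  {above(b), above(c), at(e), near(b), near(c), near(e), near(f)}

free(c,c); free(b,c); tag(c,b); push(c); push(b)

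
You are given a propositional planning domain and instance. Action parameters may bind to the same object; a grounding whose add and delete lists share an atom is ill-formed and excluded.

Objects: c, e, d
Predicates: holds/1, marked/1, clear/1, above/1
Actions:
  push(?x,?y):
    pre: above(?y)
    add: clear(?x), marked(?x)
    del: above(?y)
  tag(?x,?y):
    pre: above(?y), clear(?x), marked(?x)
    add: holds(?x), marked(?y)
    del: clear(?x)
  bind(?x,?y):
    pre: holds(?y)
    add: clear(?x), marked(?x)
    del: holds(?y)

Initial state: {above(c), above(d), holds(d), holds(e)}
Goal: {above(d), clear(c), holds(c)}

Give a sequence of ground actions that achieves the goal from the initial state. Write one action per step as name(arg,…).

push(c,c); tag(c,d); bind(c,e)

1. push(c,c)  →  {above(d), clear(c), holds(d), holds(e), marked(c)}
2. tag(c,d)  →  {above(d), holds(c), holds(d), holds(e), marked(c), marked(d)}
3. bind(c,e)  →  {above(d), clear(c), holds(c), holds(d), marked(c), marked(d)}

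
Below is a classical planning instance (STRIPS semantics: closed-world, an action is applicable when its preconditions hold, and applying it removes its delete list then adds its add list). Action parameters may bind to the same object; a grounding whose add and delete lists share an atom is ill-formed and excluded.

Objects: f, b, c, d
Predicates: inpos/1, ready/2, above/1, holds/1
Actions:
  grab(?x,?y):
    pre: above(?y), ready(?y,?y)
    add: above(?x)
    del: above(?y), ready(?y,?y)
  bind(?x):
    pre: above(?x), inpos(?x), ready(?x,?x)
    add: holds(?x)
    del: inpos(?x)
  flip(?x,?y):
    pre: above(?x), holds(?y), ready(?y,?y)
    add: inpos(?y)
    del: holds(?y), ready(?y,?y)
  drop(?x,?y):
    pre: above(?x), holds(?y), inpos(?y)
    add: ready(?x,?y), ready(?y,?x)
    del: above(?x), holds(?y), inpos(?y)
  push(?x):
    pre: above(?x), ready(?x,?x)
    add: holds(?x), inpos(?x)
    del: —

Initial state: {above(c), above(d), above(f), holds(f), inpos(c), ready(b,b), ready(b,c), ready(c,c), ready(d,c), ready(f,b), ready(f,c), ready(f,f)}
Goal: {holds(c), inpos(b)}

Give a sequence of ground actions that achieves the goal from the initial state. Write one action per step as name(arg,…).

1. grab(b,f)  →  {above(b), above(c), above(d), holds(f), inpos(c), ready(b,b), ready(b,c), ready(c,c), ready(d,c), ready(f,b), ready(f,c)}
2. bind(c)  →  {above(b), above(c), above(d), holds(c), holds(f), ready(b,b), ready(b,c), ready(c,c), ready(d,c), ready(f,b), ready(f,c)}
3. push(b)  →  {above(b), above(c), above(d), holds(b), holds(c), holds(f), inpos(b), ready(b,b), ready(b,c), ready(c,c), ready(d,c), ready(f,b), ready(f,c)}

grab(b,f); bind(c); push(b)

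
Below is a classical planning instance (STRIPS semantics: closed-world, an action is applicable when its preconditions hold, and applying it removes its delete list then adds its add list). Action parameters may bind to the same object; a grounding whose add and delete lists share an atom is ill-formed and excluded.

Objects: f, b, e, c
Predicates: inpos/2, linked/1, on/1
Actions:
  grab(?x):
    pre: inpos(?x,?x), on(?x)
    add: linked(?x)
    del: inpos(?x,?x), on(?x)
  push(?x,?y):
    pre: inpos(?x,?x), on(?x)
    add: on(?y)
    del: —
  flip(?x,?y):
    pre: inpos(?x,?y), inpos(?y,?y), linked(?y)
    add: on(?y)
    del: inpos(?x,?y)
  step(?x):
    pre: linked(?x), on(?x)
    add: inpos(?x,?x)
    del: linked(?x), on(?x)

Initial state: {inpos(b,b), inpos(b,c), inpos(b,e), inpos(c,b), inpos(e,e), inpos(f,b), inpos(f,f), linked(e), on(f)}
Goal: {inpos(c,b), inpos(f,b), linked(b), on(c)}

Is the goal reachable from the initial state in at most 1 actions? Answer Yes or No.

1. push(f,b)  →  {inpos(b,b), inpos(b,c), inpos(b,e), inpos(c,b), inpos(e,e), inpos(f,b), inpos(f,f), linked(e), on(b), on(f)}
2. grab(b)  →  {inpos(b,c), inpos(b,e), inpos(c,b), inpos(e,e), inpos(f,b), inpos(f,f), linked(b), linked(e), on(f)}
3. push(f,c)  →  {inpos(b,c), inpos(b,e), inpos(c,b), inpos(e,e), inpos(f,b), inpos(f,f), linked(b), linked(e), on(c), on(f)}
optimal plan length = 3; 3 > 1

No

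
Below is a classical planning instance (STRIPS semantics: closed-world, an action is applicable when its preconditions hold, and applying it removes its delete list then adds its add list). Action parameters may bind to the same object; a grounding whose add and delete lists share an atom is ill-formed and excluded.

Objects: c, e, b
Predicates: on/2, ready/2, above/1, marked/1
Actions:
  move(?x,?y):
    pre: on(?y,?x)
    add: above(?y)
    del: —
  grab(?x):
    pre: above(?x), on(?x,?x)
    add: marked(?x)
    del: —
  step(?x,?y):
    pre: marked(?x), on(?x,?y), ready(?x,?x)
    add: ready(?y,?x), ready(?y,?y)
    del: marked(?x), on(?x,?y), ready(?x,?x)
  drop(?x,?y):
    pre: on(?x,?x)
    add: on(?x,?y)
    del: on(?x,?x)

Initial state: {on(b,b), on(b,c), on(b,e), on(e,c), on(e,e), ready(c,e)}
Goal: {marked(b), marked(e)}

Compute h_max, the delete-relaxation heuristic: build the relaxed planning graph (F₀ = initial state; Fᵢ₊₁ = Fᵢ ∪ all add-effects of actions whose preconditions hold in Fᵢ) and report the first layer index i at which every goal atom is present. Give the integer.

F0 = init (6 atoms)
F1 = F0 ∪ {above(b), above(e), on(e,b)}  (9 atoms)
F2 = F1 ∪ {marked(b), marked(e)}  (11 atoms)
goal ⊆ F2  ⇒  h_max = 2

2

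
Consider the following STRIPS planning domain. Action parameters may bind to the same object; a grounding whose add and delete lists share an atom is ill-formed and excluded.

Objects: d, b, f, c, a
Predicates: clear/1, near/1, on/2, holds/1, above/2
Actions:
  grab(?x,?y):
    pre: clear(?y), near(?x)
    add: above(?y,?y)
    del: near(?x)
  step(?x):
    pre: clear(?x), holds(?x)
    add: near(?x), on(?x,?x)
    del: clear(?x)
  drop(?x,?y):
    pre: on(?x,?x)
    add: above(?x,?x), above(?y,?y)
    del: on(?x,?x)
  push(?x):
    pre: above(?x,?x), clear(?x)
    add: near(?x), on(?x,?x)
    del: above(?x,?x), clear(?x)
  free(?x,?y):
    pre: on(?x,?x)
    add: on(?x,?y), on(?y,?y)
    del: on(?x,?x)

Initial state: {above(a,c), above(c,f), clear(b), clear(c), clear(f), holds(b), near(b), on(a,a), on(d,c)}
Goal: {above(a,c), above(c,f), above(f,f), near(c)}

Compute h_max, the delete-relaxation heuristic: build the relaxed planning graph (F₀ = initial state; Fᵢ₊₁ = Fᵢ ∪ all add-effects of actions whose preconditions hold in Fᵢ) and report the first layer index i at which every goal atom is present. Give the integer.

2

F0 = init (9 atoms)
F1 = F0 ∪ {above(a,a), above(b,b), above(c,c), above(d,d), above(f,f), on(a,b), on(a,c), on(a,d), on(a,f), on(b,b), on(c,c), on(d,d), on(f,f)}  (22 atoms)
F2 = F1 ∪ {near(c), near(f), on(b,a), on(b,c), on(b,d), on(b,f), on(c,a), on(c,b), on(c,d), on(c,f), on(d,a), on(d,b), on(d,f), on(f,a), on(f,b), on(f,c), on(f,d)}  (39 atoms)
goal ⊆ F2  ⇒  h_max = 2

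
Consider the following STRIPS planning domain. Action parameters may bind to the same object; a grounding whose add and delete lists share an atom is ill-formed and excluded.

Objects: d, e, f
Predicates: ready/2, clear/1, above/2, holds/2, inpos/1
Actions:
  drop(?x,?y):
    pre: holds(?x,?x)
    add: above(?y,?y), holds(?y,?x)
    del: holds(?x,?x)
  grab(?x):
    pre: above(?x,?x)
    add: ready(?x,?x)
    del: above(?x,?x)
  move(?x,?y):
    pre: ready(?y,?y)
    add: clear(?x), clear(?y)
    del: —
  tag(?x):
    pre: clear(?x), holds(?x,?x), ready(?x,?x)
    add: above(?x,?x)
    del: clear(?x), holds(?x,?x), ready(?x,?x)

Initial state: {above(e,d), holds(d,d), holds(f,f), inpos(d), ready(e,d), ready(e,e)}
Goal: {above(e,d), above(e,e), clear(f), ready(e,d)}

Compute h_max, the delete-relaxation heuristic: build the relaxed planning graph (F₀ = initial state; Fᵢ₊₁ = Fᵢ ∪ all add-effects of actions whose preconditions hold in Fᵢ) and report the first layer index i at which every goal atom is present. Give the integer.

F0 = init (6 atoms)
F1 = F0 ∪ {above(d,d), above(e,e), above(f,f), clear(d), clear(e), clear(f), holds(d,f), holds(e,d), holds(e,f), holds(f,d)}  (16 atoms)
goal ⊆ F1  ⇒  h_max = 1

1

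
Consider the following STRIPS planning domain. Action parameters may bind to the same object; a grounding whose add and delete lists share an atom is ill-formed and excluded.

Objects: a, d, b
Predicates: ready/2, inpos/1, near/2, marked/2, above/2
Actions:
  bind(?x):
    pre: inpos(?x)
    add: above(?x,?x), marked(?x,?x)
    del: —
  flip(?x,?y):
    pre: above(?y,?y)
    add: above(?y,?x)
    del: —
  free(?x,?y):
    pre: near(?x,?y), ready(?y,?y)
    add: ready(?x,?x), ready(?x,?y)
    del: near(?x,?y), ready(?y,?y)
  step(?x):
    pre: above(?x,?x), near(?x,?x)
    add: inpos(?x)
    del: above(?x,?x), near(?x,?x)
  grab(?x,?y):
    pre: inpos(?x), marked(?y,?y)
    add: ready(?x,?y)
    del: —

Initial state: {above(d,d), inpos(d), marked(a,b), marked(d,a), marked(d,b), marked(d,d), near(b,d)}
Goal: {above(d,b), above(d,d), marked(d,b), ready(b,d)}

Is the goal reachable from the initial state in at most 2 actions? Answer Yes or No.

1. flip(b,d)  →  {above(d,b), above(d,d), inpos(d), marked(a,b), marked(d,a), marked(d,b), marked(d,d), near(b,d)}
2. grab(d,d)  →  {above(d,b), above(d,d), inpos(d), marked(a,b), marked(d,a), marked(d,b), marked(d,d), near(b,d), ready(d,d)}
3. free(b,d)  →  {above(d,b), above(d,d), inpos(d), marked(a,b), marked(d,a), marked(d,b), marked(d,d), ready(b,b), ready(b,d)}
optimal plan length = 3; 3 > 2

No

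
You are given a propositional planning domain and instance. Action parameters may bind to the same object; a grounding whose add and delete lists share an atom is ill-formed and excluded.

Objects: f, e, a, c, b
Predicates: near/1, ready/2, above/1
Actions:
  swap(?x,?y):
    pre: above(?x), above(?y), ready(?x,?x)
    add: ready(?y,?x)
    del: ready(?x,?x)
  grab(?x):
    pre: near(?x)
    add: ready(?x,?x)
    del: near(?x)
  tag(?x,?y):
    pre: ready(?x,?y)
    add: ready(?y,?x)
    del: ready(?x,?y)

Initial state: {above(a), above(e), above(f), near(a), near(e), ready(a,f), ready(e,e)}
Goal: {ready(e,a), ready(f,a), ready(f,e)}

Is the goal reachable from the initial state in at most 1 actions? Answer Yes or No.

No

1. swap(e,f)  →  {above(a), above(e), above(f), near(a), near(e), ready(a,f), ready(f,e)}
2. grab(a)  →  {above(a), above(e), above(f), near(e), ready(a,a), ready(a,f), ready(f,e)}
3. swap(a,e)  →  {above(a), above(e), above(f), near(e), ready(a,f), ready(e,a), ready(f,e)}
4. tag(a,f)  →  {above(a), above(e), above(f), near(e), ready(e,a), ready(f,a), ready(f,e)}
optimal plan length = 4; 4 > 1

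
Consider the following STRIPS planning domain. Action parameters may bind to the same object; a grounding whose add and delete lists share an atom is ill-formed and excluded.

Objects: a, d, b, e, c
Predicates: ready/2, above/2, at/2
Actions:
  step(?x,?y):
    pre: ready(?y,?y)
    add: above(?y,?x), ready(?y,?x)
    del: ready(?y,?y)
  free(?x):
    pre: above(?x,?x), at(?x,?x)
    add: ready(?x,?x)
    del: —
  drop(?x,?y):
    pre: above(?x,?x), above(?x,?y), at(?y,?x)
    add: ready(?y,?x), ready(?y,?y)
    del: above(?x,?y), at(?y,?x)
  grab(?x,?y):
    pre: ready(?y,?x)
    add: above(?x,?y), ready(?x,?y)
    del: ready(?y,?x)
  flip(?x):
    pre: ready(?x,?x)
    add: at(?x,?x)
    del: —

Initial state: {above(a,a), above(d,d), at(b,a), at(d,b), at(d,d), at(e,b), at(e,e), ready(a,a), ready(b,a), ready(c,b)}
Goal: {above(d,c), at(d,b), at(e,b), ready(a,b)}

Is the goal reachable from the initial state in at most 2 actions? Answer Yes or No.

No

1. step(b,a)  →  {above(a,a), above(a,b), above(d,d), at(b,a), at(d,b), at(d,d), at(e,b), at(e,e), ready(a,b), ready(b,a), ready(c,b)}
2. free(d)  →  {above(a,a), above(a,b), above(d,d), at(b,a), at(d,b), at(d,d), at(e,b), at(e,e), ready(a,b), ready(b,a), ready(c,b), ready(d,d)}
3. step(c,d)  →  {above(a,a), above(a,b), above(d,c), above(d,d), at(b,a), at(d,b), at(d,d), at(e,b), at(e,e), ready(a,b), ready(b,a), ready(c,b), ready(d,c)}
optimal plan length = 3; 3 > 2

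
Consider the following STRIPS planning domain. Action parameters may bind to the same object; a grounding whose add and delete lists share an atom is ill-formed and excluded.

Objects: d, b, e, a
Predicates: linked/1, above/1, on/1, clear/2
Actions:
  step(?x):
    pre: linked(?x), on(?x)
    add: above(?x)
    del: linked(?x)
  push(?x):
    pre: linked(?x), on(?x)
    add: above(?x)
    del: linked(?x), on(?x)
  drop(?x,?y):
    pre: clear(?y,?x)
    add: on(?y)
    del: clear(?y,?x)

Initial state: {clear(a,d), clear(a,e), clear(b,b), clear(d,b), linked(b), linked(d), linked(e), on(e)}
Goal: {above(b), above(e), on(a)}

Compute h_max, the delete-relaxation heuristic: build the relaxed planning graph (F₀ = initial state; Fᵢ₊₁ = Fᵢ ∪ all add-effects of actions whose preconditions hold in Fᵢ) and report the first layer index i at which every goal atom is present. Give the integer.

2

F0 = init (8 atoms)
F1 = F0 ∪ {above(e), on(a), on(b), on(d)}  (12 atoms)
F2 = F1 ∪ {above(b), above(d)}  (14 atoms)
goal ⊆ F2  ⇒  h_max = 2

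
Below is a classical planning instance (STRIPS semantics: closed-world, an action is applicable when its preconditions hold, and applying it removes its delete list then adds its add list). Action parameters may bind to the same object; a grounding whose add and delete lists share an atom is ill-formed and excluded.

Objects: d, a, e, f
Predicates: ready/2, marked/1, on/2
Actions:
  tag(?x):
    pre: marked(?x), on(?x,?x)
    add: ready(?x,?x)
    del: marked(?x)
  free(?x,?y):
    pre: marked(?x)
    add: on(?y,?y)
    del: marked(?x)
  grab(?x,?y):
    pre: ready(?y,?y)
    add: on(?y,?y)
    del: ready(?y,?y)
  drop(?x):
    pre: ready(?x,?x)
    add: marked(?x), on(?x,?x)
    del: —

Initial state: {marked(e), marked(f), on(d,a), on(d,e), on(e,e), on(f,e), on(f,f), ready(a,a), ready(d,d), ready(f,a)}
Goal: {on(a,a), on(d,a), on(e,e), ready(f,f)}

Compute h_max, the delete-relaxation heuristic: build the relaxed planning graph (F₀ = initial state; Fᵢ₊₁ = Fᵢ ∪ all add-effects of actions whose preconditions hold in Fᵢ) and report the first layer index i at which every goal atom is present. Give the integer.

F0 = init (10 atoms)
F1 = F0 ∪ {marked(a), marked(d), on(a,a), on(d,d), ready(e,e), ready(f,f)}  (16 atoms)
goal ⊆ F1  ⇒  h_max = 1

1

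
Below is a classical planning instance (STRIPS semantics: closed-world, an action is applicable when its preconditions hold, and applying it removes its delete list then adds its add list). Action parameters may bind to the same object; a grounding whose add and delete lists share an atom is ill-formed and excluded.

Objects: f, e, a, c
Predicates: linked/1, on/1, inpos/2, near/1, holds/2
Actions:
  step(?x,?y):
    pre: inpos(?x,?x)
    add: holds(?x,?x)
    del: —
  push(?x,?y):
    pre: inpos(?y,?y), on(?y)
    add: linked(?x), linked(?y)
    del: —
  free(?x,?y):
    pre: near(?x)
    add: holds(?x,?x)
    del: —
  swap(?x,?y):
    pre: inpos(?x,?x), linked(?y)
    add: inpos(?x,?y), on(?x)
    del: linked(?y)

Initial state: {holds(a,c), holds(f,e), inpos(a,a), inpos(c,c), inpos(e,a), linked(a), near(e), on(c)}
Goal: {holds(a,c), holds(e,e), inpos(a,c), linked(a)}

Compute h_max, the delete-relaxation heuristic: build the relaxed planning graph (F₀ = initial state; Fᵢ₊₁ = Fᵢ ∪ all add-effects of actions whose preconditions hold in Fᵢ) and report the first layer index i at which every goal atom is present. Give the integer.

2

F0 = init (8 atoms)
F1 = F0 ∪ {holds(a,a), holds(c,c), holds(e,e), inpos(c,a), linked(c), linked(e), linked(f), on(a)}  (16 atoms)
F2 = F1 ∪ {inpos(a,c), inpos(a,e), inpos(a,f), inpos(c,e), inpos(c,f)}  (21 atoms)
goal ⊆ F2  ⇒  h_max = 2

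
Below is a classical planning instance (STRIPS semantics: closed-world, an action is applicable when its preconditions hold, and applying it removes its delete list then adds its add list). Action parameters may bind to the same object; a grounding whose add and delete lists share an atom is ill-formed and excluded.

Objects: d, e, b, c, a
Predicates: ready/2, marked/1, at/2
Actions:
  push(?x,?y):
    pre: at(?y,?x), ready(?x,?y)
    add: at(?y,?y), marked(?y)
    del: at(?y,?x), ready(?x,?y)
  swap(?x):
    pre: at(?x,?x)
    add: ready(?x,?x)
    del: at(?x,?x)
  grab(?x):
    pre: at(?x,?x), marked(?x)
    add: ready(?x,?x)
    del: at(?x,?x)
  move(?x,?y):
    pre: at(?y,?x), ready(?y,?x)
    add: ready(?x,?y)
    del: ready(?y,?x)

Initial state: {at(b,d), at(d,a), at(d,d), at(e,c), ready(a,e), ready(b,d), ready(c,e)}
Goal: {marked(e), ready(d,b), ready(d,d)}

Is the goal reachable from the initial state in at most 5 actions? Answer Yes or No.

1. push(c,e)  →  {at(b,d), at(d,a), at(d,d), at(e,e), marked(e), ready(a,e), ready(b,d)}
2. swap(d)  →  {at(b,d), at(d,a), at(e,e), marked(e), ready(a,e), ready(b,d), ready(d,d)}
3. move(d,b)  →  {at(b,d), at(d,a), at(e,e), marked(e), ready(a,e), ready(d,b), ready(d,d)}
optimal plan length = 3; 3 ≤ 5

Yes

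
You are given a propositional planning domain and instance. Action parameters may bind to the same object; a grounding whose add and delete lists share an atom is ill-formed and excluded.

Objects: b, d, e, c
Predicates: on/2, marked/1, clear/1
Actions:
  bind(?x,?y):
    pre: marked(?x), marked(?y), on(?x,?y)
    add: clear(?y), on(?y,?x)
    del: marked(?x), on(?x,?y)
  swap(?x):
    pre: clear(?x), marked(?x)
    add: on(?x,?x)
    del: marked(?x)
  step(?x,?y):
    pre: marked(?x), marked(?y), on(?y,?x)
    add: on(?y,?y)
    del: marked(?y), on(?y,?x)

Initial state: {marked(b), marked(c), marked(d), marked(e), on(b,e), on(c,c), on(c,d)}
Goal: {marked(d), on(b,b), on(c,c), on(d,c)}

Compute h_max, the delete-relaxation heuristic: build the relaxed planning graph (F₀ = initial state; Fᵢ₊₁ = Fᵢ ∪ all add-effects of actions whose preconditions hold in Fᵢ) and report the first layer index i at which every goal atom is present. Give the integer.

F0 = init (7 atoms)
F1 = F0 ∪ {clear(d), clear(e), on(b,b), on(d,c), on(e,b)}  (12 atoms)
goal ⊆ F1  ⇒  h_max = 1

1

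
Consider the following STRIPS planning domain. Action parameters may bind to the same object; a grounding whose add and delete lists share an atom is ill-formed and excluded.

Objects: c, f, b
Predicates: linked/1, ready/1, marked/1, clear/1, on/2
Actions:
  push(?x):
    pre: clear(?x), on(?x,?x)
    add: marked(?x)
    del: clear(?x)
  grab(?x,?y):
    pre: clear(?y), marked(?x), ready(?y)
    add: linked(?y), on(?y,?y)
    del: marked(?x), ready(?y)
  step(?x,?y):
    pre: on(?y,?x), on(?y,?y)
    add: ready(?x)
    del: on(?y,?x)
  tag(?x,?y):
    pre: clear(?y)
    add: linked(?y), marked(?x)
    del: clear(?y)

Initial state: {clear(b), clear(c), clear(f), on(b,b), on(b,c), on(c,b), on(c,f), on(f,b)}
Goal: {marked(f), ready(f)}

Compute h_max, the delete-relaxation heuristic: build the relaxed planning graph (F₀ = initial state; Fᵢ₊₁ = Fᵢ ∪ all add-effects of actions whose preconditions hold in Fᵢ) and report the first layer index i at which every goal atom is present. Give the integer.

3

F0 = init (8 atoms)
F1 = F0 ∪ {linked(b), linked(c), linked(f), marked(b), marked(c), marked(f), ready(b), ready(c)}  (16 atoms)
F2 = F1 ∪ {on(c,c)}  (17 atoms)
F3 = F2 ∪ {ready(f)}  (18 atoms)
goal ⊆ F3  ⇒  h_max = 3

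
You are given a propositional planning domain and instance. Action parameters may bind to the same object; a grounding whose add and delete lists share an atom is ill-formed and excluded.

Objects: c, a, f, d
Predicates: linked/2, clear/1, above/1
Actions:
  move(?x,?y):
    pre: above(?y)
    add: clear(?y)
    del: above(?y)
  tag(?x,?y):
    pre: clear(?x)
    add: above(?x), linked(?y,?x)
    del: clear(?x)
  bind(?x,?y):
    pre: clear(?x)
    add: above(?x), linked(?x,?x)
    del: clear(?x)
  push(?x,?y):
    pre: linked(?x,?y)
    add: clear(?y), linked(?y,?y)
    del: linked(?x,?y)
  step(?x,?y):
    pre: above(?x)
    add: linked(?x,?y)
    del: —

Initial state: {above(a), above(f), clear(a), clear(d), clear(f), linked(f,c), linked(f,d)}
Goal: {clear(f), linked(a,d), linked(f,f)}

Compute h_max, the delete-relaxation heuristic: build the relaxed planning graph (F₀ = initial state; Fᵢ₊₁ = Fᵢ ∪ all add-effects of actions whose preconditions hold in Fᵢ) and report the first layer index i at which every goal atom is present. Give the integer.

1

F0 = init (7 atoms)
F1 = F0 ∪ {above(d), clear(c), linked(a,a), linked(a,c), linked(a,d), linked(a,f), linked(c,a), linked(c,c), linked(c,d), linked(c,f), linked(d,a), linked(d,d), linked(d,f), linked(f,a), linked(f,f)}  (22 atoms)
goal ⊆ F1  ⇒  h_max = 1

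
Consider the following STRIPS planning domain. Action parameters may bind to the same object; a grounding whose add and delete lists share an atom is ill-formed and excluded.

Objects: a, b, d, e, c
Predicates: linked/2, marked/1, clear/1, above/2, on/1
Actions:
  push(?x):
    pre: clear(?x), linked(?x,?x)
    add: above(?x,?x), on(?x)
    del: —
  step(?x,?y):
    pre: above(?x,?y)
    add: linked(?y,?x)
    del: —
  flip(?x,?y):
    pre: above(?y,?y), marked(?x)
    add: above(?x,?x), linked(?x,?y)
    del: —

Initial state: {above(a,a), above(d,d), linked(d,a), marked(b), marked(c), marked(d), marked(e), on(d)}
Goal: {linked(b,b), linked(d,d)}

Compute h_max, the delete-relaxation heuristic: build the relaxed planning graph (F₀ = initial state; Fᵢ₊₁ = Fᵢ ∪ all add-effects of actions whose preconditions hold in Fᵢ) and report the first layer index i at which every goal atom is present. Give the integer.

F0 = init (8 atoms)
F1 = F0 ∪ {above(b,b), above(c,c), above(e,e), linked(a,a), linked(b,a), linked(b,d), linked(c,a), linked(c,d), linked(d,d), linked(e,a), linked(e,d)}  (19 atoms)
F2 = F1 ∪ {linked(b,b), linked(b,c), linked(b,e), linked(c,b), linked(c,c), linked(c,e), linked(d,b), linked(d,c), linked(d,e), linked(e,b), linked(e,c), linked(e,e)}  (31 atoms)
goal ⊆ F2  ⇒  h_max = 2

2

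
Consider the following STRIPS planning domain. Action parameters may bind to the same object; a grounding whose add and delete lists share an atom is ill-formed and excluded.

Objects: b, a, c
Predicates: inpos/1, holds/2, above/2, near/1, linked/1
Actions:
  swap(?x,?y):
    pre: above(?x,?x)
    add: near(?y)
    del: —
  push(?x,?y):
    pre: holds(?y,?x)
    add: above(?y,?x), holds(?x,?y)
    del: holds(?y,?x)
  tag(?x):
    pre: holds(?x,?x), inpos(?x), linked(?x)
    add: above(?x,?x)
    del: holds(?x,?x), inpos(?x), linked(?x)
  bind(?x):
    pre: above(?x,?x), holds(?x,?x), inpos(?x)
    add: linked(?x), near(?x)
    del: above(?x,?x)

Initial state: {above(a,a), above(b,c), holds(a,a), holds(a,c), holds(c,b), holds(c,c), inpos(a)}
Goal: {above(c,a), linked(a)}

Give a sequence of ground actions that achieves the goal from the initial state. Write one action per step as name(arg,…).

push(c,a); push(a,c); bind(a)

1. push(c,a)  →  {above(a,a), above(a,c), above(b,c), holds(a,a), holds(c,a), holds(c,b), holds(c,c), inpos(a)}
2. push(a,c)  →  {above(a,a), above(a,c), above(b,c), above(c,a), holds(a,a), holds(a,c), holds(c,b), holds(c,c), inpos(a)}
3. bind(a)  →  {above(a,c), above(b,c), above(c,a), holds(a,a), holds(a,c), holds(c,b), holds(c,c), inpos(a), linked(a), near(a)}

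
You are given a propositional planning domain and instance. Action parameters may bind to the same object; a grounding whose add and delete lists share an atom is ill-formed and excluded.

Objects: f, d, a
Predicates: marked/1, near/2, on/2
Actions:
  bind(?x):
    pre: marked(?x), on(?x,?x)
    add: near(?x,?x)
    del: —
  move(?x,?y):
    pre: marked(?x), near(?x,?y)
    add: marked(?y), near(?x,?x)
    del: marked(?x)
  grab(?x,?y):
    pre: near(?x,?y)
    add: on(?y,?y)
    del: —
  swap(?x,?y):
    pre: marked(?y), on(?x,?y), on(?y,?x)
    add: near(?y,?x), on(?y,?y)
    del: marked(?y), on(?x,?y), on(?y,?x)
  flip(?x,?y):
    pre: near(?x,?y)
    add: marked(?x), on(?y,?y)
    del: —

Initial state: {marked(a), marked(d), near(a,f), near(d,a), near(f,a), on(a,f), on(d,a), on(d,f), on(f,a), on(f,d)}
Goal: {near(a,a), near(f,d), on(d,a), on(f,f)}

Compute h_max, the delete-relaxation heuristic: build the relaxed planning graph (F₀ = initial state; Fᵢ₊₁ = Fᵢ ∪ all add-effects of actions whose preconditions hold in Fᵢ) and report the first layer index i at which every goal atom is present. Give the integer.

2

F0 = init (10 atoms)
F1 = F0 ∪ {marked(f), near(a,a), near(d,d), near(d,f), on(a,a), on(d,d), on(f,f)}  (17 atoms)
F2 = F1 ∪ {near(f,d), near(f,f)}  (19 atoms)
goal ⊆ F2  ⇒  h_max = 2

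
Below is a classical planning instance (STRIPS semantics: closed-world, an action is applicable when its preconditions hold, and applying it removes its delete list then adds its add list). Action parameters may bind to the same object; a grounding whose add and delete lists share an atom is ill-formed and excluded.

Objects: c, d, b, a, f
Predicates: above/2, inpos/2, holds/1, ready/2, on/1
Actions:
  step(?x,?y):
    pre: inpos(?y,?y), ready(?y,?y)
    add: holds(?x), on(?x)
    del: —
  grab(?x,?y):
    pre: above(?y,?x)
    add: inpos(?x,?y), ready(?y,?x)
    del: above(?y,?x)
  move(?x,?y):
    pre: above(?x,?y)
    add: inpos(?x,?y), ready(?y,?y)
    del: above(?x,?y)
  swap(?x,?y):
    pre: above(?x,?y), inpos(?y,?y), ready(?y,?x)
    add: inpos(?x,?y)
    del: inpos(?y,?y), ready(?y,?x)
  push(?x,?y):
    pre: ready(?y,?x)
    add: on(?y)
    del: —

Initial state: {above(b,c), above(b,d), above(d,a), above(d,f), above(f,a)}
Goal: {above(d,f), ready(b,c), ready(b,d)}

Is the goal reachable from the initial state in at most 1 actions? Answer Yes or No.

1. grab(c,b)  →  {above(b,d), above(d,a), above(d,f), above(f,a), inpos(c,b), ready(b,c)}
2. grab(d,b)  →  {above(d,a), above(d,f), above(f,a), inpos(c,b), inpos(d,b), ready(b,c), ready(b,d)}
optimal plan length = 2; 2 > 1

No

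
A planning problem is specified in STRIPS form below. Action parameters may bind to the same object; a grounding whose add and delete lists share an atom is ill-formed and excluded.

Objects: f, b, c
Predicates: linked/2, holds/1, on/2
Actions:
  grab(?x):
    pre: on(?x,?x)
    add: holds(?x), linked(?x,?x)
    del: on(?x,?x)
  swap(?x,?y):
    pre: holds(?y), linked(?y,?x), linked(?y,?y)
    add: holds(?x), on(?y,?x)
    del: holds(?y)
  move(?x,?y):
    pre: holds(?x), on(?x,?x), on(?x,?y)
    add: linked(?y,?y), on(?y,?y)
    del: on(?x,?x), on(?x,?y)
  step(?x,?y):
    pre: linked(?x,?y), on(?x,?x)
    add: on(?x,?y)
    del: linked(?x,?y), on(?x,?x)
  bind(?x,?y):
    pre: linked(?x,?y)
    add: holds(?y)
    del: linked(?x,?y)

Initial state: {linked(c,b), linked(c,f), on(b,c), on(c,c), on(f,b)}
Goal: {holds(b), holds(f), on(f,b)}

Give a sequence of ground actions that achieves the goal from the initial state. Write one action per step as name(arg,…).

bind(c,f); bind(c,b)

1. bind(c,f)  →  {holds(f), linked(c,b), on(b,c), on(c,c), on(f,b)}
2. bind(c,b)  →  {holds(b), holds(f), on(b,c), on(c,c), on(f,b)}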